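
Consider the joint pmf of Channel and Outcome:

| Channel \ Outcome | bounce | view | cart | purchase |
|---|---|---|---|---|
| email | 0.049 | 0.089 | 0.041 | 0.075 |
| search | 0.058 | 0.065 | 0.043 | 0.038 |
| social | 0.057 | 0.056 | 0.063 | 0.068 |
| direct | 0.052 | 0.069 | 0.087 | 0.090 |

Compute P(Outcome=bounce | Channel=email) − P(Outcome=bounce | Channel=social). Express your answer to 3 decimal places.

-0.041

P(Channel=email) = 0.049 + 0.089 + 0.041 + 0.075 = 0.254; P(Outcome=bounce | Channel=email) = 0.049/0.254 = 0.1929.
P(Channel=social) = 0.057 + 0.056 + 0.063 + 0.068 = 0.244; P(Outcome=bounce | Channel=social) = 0.057/0.244 = 0.2336.
Difference = -0.041.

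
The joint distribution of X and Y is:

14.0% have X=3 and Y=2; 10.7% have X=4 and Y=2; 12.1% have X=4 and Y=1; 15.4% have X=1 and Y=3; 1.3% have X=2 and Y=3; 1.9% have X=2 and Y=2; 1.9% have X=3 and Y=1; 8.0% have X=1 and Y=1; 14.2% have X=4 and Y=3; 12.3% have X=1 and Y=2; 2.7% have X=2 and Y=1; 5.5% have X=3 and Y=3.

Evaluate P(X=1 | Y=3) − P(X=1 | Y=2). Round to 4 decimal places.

P(Y=3) = 0.154 + 0.013 + 0.055 + 0.142 = 0.364; P(X=1 | Y=3) = 0.154/0.364 = 0.42308.
P(Y=2) = 0.123 + 0.019 + 0.140 + 0.107 = 0.389; P(X=1 | Y=2) = 0.123/0.389 = 0.31620.
Difference = 0.1069.

0.1069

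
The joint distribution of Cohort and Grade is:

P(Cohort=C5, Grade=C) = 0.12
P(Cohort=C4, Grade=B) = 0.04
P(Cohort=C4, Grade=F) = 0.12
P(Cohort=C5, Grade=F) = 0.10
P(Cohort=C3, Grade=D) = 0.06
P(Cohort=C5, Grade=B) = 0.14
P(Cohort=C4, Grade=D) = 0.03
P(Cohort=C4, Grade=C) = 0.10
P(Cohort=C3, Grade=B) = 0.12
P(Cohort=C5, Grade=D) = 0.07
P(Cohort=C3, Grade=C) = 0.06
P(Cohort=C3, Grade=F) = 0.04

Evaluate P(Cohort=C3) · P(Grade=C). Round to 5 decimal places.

P(Cohort=C3) = 0.12 + 0.06 + 0.06 + 0.04 = 0.28.
P(Grade=C) = 0.06 + 0.10 + 0.12 = 0.28.
Product: 0.28 × 0.28 = 0.07840.

0.07840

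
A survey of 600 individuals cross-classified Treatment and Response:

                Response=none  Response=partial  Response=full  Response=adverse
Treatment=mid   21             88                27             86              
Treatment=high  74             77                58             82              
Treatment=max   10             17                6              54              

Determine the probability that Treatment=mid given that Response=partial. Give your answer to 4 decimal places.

0.4835

Total with Response=partial: 88 + 77 + 17 = 182.
P(Treatment=mid | Response=partial) = 88/182 = 0.4835.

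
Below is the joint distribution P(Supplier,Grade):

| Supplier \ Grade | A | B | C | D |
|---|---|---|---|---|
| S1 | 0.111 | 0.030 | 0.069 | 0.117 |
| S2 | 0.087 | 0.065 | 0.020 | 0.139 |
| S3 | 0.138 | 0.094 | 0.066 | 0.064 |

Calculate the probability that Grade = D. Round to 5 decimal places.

0.32000

P(Grade=D) = 0.117 + 0.139 + 0.064 = 0.320.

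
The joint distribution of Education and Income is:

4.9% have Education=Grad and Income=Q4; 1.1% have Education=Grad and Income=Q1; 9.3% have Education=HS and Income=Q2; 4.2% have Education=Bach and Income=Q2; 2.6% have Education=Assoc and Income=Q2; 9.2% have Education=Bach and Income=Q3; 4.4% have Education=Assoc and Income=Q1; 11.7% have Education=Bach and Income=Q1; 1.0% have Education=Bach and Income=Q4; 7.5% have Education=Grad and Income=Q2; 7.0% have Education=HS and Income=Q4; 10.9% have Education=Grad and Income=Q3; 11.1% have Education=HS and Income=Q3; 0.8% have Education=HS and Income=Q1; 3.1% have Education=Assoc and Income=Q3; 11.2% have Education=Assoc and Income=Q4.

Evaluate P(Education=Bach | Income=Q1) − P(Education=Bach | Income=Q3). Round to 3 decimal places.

P(Income=Q1) = 0.008 + 0.044 + 0.117 + 0.011 = 0.180; P(Education=Bach | Income=Q1) = 0.117/0.180 = 0.6500.
P(Income=Q3) = 0.111 + 0.031 + 0.092 + 0.109 = 0.343; P(Education=Bach | Income=Q3) = 0.092/0.343 = 0.2682.
Difference = 0.382.

0.382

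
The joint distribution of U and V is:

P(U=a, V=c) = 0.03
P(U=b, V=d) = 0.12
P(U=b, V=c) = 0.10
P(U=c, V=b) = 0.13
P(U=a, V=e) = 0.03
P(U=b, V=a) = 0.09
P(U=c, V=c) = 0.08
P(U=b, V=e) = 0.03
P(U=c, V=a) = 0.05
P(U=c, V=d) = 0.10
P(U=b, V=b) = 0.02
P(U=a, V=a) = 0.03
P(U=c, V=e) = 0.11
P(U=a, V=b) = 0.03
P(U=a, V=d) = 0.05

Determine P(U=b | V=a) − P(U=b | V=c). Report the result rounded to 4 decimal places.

0.0532

P(V=a) = 0.03 + 0.09 + 0.05 = 0.17; P(U=b | V=a) = 0.09/0.17 = 0.52941.
P(V=c) = 0.03 + 0.10 + 0.08 = 0.21; P(U=b | V=c) = 0.10/0.21 = 0.47619.
Difference = 0.0532.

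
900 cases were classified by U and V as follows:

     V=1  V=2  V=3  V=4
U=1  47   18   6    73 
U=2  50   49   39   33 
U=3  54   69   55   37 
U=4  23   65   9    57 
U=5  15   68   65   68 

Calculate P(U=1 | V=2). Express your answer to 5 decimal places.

0.06691

Total with V=2: 18 + 49 + 69 + 65 + 68 = 269.
P(U=1 | V=2) = 18/269 = 0.06691.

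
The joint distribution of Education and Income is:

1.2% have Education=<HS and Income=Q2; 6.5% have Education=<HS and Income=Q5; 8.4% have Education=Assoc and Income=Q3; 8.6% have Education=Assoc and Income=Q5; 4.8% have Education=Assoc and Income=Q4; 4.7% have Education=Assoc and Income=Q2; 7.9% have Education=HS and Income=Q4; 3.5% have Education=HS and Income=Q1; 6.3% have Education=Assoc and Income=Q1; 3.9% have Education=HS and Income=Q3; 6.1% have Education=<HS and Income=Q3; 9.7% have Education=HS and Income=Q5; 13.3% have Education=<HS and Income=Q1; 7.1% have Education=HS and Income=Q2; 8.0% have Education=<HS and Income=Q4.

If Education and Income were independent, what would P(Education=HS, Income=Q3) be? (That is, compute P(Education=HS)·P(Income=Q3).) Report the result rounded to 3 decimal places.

0.059

P(Education=HS) = 0.035 + 0.071 + 0.039 + 0.079 + 0.097 = 0.321.
P(Income=Q3) = 0.061 + 0.039 + 0.084 = 0.184.
Product: 0.321 × 0.184 = 0.059.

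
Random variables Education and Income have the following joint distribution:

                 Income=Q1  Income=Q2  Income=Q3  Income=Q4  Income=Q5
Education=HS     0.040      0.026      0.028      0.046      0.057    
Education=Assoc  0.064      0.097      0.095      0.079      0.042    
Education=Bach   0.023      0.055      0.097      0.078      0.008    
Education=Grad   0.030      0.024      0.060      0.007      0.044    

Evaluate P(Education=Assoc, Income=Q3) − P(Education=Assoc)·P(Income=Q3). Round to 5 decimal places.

P(Education=Assoc) = 0.064 + 0.097 + 0.095 + 0.079 + 0.042 = 0.377.
P(Income=Q3) = 0.028 + 0.095 + 0.097 + 0.060 = 0.280.
P(Education=Assoc, Income=Q3) − P(Education=Assoc)P(Income=Q3) = 0.095 − 0.377×0.280 = -0.01056.

-0.01056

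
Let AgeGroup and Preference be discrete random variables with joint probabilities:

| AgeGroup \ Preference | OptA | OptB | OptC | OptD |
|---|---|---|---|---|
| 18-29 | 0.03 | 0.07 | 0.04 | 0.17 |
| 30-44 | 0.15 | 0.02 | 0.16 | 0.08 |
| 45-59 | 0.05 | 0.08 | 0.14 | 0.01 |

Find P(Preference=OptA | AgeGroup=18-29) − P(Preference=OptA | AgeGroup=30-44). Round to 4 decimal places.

P(AgeGroup=18-29) = 0.03 + 0.07 + 0.04 + 0.17 = 0.31; P(Preference=OptA | AgeGroup=18-29) = 0.03/0.31 = 0.09677.
P(AgeGroup=30-44) = 0.15 + 0.02 + 0.16 + 0.08 = 0.41; P(Preference=OptA | AgeGroup=30-44) = 0.15/0.41 = 0.36585.
Difference = -0.2691.

-0.2691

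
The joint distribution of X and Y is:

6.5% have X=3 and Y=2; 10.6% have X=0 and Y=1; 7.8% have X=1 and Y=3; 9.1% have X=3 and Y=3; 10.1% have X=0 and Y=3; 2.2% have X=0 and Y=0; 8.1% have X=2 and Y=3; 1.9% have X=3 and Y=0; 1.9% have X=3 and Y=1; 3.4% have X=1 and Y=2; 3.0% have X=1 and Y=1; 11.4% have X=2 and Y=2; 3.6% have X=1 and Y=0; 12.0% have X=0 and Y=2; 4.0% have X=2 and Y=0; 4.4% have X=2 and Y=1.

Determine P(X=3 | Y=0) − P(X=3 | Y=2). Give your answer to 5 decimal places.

P(Y=0) = 0.022 + 0.036 + 0.040 + 0.019 = 0.117; P(X=3 | Y=0) = 0.019/0.117 = 0.162393.
P(Y=2) = 0.120 + 0.034 + 0.114 + 0.065 = 0.333; P(X=3 | Y=2) = 0.065/0.333 = 0.195195.
Difference = -0.03280.

-0.03280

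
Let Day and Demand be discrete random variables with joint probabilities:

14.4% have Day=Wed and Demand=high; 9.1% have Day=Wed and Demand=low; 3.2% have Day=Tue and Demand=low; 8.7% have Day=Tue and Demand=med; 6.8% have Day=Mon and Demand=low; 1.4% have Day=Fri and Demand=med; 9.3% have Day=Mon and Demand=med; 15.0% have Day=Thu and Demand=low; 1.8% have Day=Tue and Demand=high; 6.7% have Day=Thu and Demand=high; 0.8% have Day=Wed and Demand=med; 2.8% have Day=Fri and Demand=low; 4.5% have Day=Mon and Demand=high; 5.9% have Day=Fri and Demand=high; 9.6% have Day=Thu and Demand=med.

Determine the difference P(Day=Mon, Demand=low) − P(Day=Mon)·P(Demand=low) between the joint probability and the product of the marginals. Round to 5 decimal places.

P(Day=Mon) = 0.068 + 0.093 + 0.045 = 0.206.
P(Demand=low) = 0.068 + 0.032 + 0.091 + 0.150 + 0.028 = 0.369.
P(Day=Mon, Demand=low) − P(Day=Mon)P(Demand=low) = 0.068 − 0.206×0.369 = -0.00801.

-0.00801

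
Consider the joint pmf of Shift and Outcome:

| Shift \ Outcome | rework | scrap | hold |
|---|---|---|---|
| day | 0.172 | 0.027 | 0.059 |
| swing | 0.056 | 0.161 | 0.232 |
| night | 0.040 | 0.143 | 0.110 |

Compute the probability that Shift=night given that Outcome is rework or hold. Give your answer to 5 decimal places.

0.22422

P(Outcome=rework) = 0.172 + 0.056 + 0.040 = 0.268.
P(Outcome=hold) = 0.059 + 0.232 + 0.110 = 0.401.
P(Outcome ∈ {rework, hold}) = 0.268 + 0.401 = 0.669; P(Shift=night, Outcome ∈ {rework, hold}) = 0.040 + 0.110 = 0.150.
P(Shift=night | Outcome ∈ {rework, hold}) = 0.150/0.669 = 0.22422.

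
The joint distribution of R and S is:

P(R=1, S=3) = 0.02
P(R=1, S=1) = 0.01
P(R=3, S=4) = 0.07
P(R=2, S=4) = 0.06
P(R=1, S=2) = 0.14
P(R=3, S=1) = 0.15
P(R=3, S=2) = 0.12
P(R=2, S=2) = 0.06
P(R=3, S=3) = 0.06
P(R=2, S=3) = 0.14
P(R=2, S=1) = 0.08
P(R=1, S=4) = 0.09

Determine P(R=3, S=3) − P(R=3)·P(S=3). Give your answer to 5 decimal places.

P(R=3) = 0.15 + 0.12 + 0.06 + 0.07 = 0.40.
P(S=3) = 0.02 + 0.14 + 0.06 = 0.22.
P(R=3, S=3) − P(R=3)P(S=3) = 0.06 − 0.40×0.22 = -0.02800.

-0.02800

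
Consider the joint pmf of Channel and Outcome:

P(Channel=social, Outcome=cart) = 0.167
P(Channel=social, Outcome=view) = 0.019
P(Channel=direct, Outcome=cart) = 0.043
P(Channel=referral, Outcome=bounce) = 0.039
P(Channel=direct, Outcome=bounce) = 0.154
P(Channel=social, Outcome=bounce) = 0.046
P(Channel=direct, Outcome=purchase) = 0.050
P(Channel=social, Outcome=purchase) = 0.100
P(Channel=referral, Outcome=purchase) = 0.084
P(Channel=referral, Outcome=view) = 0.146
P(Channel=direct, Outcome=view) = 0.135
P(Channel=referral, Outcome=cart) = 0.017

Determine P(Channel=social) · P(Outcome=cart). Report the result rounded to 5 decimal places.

0.07536

P(Channel=social) = 0.046 + 0.019 + 0.167 + 0.100 = 0.332.
P(Outcome=cart) = 0.167 + 0.043 + 0.017 = 0.227.
Product: 0.332 × 0.227 = 0.07536.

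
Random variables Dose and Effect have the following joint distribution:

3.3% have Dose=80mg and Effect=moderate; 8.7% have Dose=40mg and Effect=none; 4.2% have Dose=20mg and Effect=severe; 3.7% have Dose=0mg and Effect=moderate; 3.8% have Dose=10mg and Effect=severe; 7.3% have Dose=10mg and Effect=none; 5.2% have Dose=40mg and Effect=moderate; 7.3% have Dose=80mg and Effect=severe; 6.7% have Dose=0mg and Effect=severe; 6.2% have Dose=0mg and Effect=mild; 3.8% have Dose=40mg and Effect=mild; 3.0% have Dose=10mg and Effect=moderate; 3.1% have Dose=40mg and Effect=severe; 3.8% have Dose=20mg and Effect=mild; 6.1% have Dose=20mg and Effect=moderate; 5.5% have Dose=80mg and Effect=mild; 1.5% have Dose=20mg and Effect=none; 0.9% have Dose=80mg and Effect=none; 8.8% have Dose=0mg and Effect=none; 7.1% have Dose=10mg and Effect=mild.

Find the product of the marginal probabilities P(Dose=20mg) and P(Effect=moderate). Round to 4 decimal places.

0.0332

P(Dose=20mg) = 0.015 + 0.038 + 0.061 + 0.042 = 0.156.
P(Effect=moderate) = 0.037 + 0.030 + 0.061 + 0.052 + 0.033 = 0.213.
Product: 0.156 × 0.213 = 0.0332.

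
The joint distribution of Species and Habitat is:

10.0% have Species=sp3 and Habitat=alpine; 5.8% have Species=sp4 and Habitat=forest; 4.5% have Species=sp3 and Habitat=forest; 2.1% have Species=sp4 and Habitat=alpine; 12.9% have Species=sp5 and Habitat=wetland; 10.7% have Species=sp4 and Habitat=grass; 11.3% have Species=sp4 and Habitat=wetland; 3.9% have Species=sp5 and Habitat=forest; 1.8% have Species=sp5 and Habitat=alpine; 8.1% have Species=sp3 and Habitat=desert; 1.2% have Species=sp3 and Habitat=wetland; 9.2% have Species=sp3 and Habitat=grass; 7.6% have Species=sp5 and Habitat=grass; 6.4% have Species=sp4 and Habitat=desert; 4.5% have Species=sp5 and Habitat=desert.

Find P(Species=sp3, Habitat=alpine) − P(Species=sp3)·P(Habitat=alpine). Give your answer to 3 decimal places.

0.054

P(Species=sp3) = 0.045 + 0.092 + 0.012 + 0.081 + 0.100 = 0.330.
P(Habitat=alpine) = 0.100 + 0.021 + 0.018 = 0.139.
P(Species=sp3, Habitat=alpine) − P(Species=sp3)P(Habitat=alpine) = 0.100 − 0.330×0.139 = 0.054.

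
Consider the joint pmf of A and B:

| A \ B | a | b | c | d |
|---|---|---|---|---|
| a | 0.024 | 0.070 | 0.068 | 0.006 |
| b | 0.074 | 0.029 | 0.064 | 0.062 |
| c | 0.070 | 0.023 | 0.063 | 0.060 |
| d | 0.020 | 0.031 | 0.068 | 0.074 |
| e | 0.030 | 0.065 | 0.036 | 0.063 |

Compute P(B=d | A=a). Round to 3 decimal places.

0.036

P(A=a) = 0.024 + 0.070 + 0.068 + 0.006 = 0.168.
P(B=d | A=a) = 0.006/0.168 = 0.036.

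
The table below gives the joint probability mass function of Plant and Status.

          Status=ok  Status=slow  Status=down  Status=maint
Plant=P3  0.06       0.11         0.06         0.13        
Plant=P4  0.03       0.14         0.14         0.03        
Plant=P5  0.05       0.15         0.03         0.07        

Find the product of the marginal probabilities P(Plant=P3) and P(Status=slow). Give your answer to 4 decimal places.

P(Plant=P3) = 0.06 + 0.11 + 0.06 + 0.13 = 0.36.
P(Status=slow) = 0.11 + 0.14 + 0.15 = 0.40.
Product: 0.36 × 0.40 = 0.1440.

0.1440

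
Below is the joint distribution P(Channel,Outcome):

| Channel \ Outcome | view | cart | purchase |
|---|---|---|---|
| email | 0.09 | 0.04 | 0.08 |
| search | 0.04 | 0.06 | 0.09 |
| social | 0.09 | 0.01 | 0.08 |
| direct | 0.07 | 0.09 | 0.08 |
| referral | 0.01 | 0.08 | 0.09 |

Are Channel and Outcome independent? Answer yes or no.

no

P(Channel=referral) = 0.18 and P(Outcome=view) = 0.30, so their product is 0.0540, but P(Channel=referral, Outcome=view) = 0.01. Since these differ, Channel and Outcome are not independent.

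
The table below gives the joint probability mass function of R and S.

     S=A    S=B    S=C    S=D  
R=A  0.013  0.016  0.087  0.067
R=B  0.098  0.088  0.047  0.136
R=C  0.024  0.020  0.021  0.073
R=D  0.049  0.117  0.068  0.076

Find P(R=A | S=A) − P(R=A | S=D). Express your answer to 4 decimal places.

-0.1197

P(S=A) = 0.013 + 0.098 + 0.024 + 0.049 = 0.184; P(R=A | S=A) = 0.013/0.184 = 0.07065.
P(S=D) = 0.067 + 0.136 + 0.073 + 0.076 = 0.352; P(R=A | S=D) = 0.067/0.352 = 0.19034.
Difference = -0.1197.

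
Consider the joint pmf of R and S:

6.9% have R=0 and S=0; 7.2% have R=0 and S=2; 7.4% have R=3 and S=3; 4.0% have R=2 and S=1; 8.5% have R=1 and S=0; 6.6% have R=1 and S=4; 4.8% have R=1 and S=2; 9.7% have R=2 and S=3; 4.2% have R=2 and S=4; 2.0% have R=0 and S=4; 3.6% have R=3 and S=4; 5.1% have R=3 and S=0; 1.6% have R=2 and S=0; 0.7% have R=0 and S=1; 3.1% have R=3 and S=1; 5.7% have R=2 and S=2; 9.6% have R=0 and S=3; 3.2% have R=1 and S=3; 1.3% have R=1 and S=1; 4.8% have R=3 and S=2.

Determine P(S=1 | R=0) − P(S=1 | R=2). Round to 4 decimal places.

-0.1322

P(R=0) = 0.069 + 0.007 + 0.072 + 0.096 + 0.020 = 0.264; P(S=1 | R=0) = 0.007/0.264 = 0.02652.
P(R=2) = 0.016 + 0.040 + 0.057 + 0.097 + 0.042 = 0.252; P(S=1 | R=2) = 0.040/0.252 = 0.15873.
Difference = -0.1322.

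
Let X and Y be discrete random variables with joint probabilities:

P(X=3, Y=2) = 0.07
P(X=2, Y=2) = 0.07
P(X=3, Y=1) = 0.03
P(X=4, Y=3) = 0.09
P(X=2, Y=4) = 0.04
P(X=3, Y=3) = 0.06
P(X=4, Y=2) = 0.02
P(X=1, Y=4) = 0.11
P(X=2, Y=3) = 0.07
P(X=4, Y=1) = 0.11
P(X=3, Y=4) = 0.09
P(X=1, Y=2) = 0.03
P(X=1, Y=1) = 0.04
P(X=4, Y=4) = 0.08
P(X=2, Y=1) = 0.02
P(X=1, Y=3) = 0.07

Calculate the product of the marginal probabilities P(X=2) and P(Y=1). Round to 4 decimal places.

P(X=2) = 0.02 + 0.07 + 0.07 + 0.04 = 0.20.
P(Y=1) = 0.04 + 0.02 + 0.03 + 0.11 = 0.20.
Product: 0.20 × 0.20 = 0.0400.

0.0400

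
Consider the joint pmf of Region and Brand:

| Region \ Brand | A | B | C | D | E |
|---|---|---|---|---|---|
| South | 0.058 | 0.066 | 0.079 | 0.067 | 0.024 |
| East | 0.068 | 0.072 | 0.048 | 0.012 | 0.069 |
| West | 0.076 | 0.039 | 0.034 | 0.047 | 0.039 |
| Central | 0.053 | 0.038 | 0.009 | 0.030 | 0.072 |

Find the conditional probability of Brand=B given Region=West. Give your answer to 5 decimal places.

0.16596

P(Region=West) = 0.076 + 0.039 + 0.034 + 0.047 + 0.039 = 0.235.
P(Brand=B | Region=West) = 0.039/0.235 = 0.16596.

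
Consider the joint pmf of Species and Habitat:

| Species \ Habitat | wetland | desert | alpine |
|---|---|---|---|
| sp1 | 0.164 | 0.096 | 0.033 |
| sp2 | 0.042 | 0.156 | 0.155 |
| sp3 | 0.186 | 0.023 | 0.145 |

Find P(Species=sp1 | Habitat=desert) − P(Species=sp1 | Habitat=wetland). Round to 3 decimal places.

P(Habitat=desert) = 0.096 + 0.156 + 0.023 = 0.275; P(Species=sp1 | Habitat=desert) = 0.096/0.275 = 0.3491.
P(Habitat=wetland) = 0.164 + 0.042 + 0.186 = 0.392; P(Species=sp1 | Habitat=wetland) = 0.164/0.392 = 0.4184.
Difference = -0.069.

-0.069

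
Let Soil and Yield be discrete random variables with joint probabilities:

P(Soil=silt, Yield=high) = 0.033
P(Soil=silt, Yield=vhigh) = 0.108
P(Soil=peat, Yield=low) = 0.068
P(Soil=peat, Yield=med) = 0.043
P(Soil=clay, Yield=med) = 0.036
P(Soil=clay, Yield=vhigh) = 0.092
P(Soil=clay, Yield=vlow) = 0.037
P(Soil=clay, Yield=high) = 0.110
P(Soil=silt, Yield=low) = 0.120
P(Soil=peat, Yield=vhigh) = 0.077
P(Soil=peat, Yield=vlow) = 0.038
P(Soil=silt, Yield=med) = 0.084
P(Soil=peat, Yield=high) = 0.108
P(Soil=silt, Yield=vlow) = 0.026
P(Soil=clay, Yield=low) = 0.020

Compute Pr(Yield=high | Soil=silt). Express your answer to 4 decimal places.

P(Soil=silt) = 0.026 + 0.120 + 0.084 + 0.033 + 0.108 = 0.371.
P(Yield=high | Soil=silt) = 0.033/0.371 = 0.0889.

0.0889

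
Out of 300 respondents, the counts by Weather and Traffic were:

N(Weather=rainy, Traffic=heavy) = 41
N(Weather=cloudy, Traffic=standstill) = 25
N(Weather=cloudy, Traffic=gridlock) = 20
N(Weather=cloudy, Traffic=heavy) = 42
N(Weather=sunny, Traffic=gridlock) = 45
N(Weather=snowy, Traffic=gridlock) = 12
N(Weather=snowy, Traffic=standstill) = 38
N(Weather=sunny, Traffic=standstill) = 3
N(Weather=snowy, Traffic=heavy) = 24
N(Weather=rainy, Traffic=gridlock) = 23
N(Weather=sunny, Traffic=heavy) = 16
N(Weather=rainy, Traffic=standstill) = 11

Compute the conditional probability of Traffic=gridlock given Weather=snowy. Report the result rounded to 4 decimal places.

0.1622

Total with Weather=snowy: 24 + 12 + 38 = 74.
P(Traffic=gridlock | Weather=snowy) = 12/74 = 0.1622.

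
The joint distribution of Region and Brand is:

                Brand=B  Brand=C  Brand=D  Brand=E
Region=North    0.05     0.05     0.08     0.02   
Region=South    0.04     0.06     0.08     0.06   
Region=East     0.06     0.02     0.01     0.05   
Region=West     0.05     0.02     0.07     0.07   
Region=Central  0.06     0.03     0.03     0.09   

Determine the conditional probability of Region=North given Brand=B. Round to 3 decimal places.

P(Brand=B) = 0.05 + 0.04 + 0.06 + 0.05 + 0.06 = 0.26.
P(Region=North | Brand=B) = 0.05/0.26 = 0.192.

0.192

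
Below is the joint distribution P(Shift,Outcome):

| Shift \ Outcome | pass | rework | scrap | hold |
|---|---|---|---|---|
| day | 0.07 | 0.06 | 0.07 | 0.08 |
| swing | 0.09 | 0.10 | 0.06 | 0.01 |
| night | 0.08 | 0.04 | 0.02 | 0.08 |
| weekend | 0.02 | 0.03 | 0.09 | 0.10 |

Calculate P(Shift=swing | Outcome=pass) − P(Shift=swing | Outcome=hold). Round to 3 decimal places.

P(Outcome=pass) = 0.07 + 0.09 + 0.08 + 0.02 = 0.26; P(Shift=swing | Outcome=pass) = 0.09/0.26 = 0.3462.
P(Outcome=hold) = 0.08 + 0.01 + 0.08 + 0.10 = 0.27; P(Shift=swing | Outcome=hold) = 0.01/0.27 = 0.0370.
Difference = 0.309.

0.309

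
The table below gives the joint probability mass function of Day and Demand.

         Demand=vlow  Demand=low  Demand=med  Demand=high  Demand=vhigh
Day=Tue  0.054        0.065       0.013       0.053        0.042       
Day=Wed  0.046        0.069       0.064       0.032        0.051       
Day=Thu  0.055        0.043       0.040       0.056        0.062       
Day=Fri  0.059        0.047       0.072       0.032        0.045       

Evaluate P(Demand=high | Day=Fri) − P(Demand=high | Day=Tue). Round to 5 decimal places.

P(Day=Fri) = 0.059 + 0.047 + 0.072 + 0.032 + 0.045 = 0.255; P(Demand=high | Day=Fri) = 0.032/0.255 = 0.125490.
P(Day=Tue) = 0.054 + 0.065 + 0.013 + 0.053 + 0.042 = 0.227; P(Demand=high | Day=Tue) = 0.053/0.227 = 0.233480.
Difference = -0.10799.

-0.10799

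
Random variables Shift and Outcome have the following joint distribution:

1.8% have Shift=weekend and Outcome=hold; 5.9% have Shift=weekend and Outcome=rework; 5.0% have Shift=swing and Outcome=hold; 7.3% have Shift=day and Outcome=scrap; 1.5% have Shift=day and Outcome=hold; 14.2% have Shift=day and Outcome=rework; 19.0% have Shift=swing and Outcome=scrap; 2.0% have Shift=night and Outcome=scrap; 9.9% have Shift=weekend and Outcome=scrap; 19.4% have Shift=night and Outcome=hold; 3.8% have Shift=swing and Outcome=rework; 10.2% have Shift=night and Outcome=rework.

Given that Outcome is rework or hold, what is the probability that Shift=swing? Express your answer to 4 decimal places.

P(Outcome=rework) = 0.142 + 0.038 + 0.102 + 0.059 = 0.341.
P(Outcome=hold) = 0.015 + 0.050 + 0.194 + 0.018 = 0.277.
P(Outcome ∈ {rework, hold}) = 0.341 + 0.277 = 0.618; P(Shift=swing, Outcome ∈ {rework, hold}) = 0.038 + 0.050 = 0.088.
P(Shift=swing | Outcome ∈ {rework, hold}) = 0.088/0.618 = 0.1424.

0.1424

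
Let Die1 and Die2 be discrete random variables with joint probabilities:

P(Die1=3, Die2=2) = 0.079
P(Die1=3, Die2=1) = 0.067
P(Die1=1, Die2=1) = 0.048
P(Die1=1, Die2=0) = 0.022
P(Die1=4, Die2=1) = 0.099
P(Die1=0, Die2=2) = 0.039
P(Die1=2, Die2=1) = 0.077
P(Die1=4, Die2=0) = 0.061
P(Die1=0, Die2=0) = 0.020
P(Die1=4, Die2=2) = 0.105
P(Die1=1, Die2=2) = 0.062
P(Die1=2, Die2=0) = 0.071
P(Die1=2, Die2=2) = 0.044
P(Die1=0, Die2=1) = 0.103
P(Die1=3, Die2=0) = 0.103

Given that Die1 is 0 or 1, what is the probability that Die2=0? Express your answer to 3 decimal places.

P(Die1=0) = 0.020 + 0.103 + 0.039 = 0.162.
P(Die1=1) = 0.022 + 0.048 + 0.062 = 0.132.
P(Die1 ∈ {0, 1}) = 0.162 + 0.132 = 0.294; P(Die2=0, Die1 ∈ {0, 1}) = 0.020 + 0.022 = 0.042.
P(Die2=0 | Die1 ∈ {0, 1}) = 0.042/0.294 = 0.143.

0.143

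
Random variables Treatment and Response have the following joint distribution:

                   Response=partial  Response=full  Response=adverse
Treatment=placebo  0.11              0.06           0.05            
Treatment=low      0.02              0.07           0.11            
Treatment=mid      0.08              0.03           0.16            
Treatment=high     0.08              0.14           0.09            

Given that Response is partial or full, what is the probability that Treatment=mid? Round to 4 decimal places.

P(Response=partial) = 0.11 + 0.02 + 0.08 + 0.08 = 0.29.
P(Response=full) = 0.06 + 0.07 + 0.03 + 0.14 = 0.30.
P(Response ∈ {partial, full}) = 0.29 + 0.30 = 0.59; P(Treatment=mid, Response ∈ {partial, full}) = 0.08 + 0.03 = 0.11.
P(Treatment=mid | Response ∈ {partial, full}) = 0.11/0.59 = 0.1864.

0.1864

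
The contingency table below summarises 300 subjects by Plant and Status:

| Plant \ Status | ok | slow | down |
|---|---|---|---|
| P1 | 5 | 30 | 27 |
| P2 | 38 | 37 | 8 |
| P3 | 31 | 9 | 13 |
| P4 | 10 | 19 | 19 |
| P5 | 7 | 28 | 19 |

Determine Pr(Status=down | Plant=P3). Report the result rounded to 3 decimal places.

0.245

Total with Plant=P3: 31 + 9 + 13 = 53.
P(Status=down | Plant=P3) = 13/53 = 0.245.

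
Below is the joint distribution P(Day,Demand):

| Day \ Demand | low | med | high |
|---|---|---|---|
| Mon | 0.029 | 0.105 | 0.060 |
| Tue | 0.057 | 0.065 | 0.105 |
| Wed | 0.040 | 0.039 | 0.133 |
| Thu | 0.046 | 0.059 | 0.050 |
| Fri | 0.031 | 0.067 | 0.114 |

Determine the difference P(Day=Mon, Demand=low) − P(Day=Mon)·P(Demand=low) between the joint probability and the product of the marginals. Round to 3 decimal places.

-0.010

P(Day=Mon) = 0.029 + 0.105 + 0.060 = 0.194.
P(Demand=low) = 0.029 + 0.057 + 0.040 + 0.046 + 0.031 = 0.203.
P(Day=Mon, Demand=low) − P(Day=Mon)P(Demand=low) = 0.029 − 0.194×0.203 = -0.010.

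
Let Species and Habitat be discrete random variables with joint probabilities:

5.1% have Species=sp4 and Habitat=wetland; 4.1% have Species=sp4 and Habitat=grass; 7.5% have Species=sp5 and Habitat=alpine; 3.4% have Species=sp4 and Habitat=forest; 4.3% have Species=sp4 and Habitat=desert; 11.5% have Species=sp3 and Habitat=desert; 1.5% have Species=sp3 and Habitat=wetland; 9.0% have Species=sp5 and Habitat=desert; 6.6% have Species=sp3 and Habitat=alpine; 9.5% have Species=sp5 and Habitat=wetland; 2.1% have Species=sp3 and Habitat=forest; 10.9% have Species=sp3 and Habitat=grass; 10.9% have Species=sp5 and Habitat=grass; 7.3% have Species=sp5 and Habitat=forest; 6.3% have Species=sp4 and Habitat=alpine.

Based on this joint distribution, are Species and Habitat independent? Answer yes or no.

P(Species=sp3) = 0.326 and P(Habitat=wetland) = 0.161, so their product is 0.05249, but P(Species=sp3, Habitat=wetland) = 0.015. Since these differ, Species and Habitat are not independent.

no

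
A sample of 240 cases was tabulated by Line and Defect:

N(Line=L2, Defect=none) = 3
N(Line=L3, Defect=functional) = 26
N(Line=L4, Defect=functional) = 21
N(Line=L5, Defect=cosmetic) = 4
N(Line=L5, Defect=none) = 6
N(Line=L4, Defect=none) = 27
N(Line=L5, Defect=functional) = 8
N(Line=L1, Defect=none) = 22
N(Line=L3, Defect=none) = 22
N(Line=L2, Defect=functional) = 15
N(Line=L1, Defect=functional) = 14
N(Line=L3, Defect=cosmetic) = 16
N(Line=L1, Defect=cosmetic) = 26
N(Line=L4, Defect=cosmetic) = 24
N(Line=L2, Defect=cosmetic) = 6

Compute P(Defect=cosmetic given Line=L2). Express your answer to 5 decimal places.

Total with Line=L2: 3 + 6 + 15 = 24.
P(Defect=cosmetic | Line=L2) = 6/24 = 0.25000.

0.25000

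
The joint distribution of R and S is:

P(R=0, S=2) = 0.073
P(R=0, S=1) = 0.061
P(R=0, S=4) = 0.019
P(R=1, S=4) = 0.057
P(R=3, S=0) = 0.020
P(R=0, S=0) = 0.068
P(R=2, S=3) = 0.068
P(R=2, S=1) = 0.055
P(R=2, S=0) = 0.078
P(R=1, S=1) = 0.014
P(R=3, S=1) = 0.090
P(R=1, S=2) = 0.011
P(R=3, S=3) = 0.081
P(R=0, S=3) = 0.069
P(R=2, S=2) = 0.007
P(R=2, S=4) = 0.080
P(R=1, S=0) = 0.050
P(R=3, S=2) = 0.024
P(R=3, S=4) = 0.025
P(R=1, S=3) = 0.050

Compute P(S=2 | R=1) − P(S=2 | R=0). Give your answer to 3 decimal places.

P(R=1) = 0.050 + 0.014 + 0.011 + 0.050 + 0.057 = 0.182; P(S=2 | R=1) = 0.011/0.182 = 0.0604.
P(R=0) = 0.068 + 0.061 + 0.073 + 0.069 + 0.019 = 0.290; P(S=2 | R=0) = 0.073/0.290 = 0.2517.
Difference = -0.191.

-0.191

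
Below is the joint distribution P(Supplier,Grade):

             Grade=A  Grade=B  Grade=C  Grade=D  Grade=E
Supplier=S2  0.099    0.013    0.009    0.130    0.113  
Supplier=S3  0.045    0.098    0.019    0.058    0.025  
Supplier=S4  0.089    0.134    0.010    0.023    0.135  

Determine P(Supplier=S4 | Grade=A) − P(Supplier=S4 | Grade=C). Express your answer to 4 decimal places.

P(Grade=A) = 0.099 + 0.045 + 0.089 = 0.233; P(Supplier=S4 | Grade=A) = 0.089/0.233 = 0.38197.
P(Grade=C) = 0.009 + 0.019 + 0.010 = 0.038; P(Supplier=S4 | Grade=C) = 0.010/0.038 = 0.26316.
Difference = 0.1188.

0.1188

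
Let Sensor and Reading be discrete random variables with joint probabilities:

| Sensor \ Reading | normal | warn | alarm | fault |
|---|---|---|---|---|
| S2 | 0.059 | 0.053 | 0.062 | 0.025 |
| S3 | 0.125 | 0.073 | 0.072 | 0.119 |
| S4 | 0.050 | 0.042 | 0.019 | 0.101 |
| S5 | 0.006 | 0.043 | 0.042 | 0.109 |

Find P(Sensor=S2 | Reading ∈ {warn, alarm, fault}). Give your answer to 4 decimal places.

P(Reading=warn) = 0.053 + 0.073 + 0.042 + 0.043 = 0.211.
P(Reading=alarm) = 0.062 + 0.072 + 0.019 + 0.042 = 0.195.
P(Reading=fault) = 0.025 + 0.119 + 0.101 + 0.109 = 0.354.
P(Reading ∈ {warn, alarm, fault}) = 0.211 + 0.195 + 0.354 = 0.760; P(Sensor=S2, Reading ∈ {warn, alarm, fault}) = 0.053 + 0.062 + 0.025 = 0.140.
P(Sensor=S2 | Reading ∈ {warn, alarm, fault}) = 0.140/0.760 = 0.1842.

0.1842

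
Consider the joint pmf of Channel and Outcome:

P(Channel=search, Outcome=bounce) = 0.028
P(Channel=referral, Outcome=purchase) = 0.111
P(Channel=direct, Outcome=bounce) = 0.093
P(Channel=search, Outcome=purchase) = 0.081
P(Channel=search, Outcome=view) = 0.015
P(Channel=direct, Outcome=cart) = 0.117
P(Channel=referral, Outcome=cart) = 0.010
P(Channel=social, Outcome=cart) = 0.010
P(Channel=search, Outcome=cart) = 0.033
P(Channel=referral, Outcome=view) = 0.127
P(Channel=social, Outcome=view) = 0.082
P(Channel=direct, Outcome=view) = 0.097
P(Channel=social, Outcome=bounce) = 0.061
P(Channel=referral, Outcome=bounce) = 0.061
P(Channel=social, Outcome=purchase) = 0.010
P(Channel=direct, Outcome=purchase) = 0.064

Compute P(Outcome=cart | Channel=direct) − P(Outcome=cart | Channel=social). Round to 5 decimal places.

0.25401

P(Channel=direct) = 0.093 + 0.097 + 0.117 + 0.064 = 0.371; P(Outcome=cart | Channel=direct) = 0.117/0.371 = 0.315364.
P(Channel=social) = 0.061 + 0.082 + 0.010 + 0.010 = 0.163; P(Outcome=cart | Channel=social) = 0.010/0.163 = 0.061350.
Difference = 0.25401.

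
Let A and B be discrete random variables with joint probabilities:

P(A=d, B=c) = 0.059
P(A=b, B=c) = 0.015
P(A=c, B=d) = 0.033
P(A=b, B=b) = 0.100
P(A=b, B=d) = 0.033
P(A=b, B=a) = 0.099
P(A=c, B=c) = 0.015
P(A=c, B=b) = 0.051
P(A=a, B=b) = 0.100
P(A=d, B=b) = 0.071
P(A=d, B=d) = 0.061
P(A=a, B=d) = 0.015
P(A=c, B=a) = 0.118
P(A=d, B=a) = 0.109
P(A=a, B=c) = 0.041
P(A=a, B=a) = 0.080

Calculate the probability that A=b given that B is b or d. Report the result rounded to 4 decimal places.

0.2866

P(B=b) = 0.100 + 0.100 + 0.051 + 0.071 = 0.322.
P(B=d) = 0.015 + 0.033 + 0.033 + 0.061 = 0.142.
P(B ∈ {b, d}) = 0.322 + 0.142 = 0.464; P(A=b, B ∈ {b, d}) = 0.100 + 0.033 = 0.133.
P(A=b | B ∈ {b, d}) = 0.133/0.464 = 0.2866.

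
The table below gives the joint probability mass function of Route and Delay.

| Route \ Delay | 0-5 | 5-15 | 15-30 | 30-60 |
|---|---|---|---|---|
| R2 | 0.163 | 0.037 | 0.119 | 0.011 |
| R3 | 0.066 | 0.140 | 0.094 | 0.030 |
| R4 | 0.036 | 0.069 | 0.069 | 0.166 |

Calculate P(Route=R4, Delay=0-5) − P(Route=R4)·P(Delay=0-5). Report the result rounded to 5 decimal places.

-0.05410

P(Route=R4) = 0.036 + 0.069 + 0.069 + 0.166 = 0.340.
P(Delay=0-5) = 0.163 + 0.066 + 0.036 = 0.265.
P(Route=R4, Delay=0-5) − P(Route=R4)P(Delay=0-5) = 0.036 − 0.340×0.265 = -0.05410.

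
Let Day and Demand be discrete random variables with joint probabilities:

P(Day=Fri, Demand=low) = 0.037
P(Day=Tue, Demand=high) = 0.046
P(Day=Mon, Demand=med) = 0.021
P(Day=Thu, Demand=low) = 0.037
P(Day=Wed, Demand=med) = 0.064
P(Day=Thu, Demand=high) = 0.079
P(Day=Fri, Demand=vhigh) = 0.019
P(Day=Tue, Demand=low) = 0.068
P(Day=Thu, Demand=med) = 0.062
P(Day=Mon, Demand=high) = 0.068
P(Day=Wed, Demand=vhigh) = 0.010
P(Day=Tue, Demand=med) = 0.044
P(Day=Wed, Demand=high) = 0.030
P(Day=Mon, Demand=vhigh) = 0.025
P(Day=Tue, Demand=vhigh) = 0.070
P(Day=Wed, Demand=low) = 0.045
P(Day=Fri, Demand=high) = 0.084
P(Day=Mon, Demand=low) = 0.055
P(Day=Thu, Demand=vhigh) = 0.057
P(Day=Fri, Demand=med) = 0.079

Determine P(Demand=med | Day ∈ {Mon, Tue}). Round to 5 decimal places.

P(Day=Mon) = 0.055 + 0.021 + 0.068 + 0.025 = 0.169.
P(Day=Tue) = 0.068 + 0.044 + 0.046 + 0.070 = 0.228.
P(Day ∈ {Mon, Tue}) = 0.169 + 0.228 = 0.397; P(Demand=med, Day ∈ {Mon, Tue}) = 0.021 + 0.044 = 0.065.
P(Demand=med | Day ∈ {Mon, Tue}) = 0.065/0.397 = 0.16373.

0.16373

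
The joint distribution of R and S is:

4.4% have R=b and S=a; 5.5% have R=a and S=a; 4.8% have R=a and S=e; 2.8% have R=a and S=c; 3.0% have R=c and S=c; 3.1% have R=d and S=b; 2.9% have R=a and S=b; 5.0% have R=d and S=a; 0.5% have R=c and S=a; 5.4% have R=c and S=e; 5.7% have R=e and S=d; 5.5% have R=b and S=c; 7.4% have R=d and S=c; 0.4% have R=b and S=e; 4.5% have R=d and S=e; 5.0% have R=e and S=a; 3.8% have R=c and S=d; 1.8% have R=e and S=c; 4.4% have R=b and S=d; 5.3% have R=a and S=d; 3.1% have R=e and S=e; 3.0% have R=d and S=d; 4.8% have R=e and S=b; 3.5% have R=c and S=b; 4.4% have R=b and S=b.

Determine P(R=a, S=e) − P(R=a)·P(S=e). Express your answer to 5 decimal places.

0.00923

P(R=a) = 0.055 + 0.029 + 0.028 + 0.053 + 0.048 = 0.213.
P(S=e) = 0.048 + 0.004 + 0.054 + 0.045 + 0.031 = 0.182.
P(R=a, S=e) − P(R=a)P(S=e) = 0.048 − 0.213×0.182 = 0.00923.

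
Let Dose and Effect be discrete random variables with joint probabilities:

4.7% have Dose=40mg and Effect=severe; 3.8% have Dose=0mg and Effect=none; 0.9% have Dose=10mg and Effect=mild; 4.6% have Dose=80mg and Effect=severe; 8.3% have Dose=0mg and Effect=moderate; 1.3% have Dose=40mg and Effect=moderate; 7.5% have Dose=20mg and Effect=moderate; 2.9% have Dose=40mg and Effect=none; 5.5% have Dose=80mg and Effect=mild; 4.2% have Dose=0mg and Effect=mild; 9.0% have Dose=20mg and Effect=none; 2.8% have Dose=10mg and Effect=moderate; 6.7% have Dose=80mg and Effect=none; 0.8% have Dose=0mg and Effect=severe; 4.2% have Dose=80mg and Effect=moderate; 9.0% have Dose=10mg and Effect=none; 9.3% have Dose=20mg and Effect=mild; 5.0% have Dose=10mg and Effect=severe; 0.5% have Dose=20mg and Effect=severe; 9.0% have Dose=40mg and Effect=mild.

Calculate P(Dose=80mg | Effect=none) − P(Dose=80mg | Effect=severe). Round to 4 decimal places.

-0.0815

P(Effect=none) = 0.038 + 0.090 + 0.090 + 0.029 + 0.067 = 0.314; P(Dose=80mg | Effect=none) = 0.067/0.314 = 0.21338.
P(Effect=severe) = 0.008 + 0.050 + 0.005 + 0.047 + 0.046 = 0.156; P(Dose=80mg | Effect=severe) = 0.046/0.156 = 0.29487.
Difference = -0.0815.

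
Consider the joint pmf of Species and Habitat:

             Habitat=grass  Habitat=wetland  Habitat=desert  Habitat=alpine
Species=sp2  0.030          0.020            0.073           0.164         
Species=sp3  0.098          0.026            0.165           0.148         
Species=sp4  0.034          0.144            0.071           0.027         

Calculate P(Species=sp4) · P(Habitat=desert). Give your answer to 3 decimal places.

P(Species=sp4) = 0.034 + 0.144 + 0.071 + 0.027 = 0.276.
P(Habitat=desert) = 0.073 + 0.165 + 0.071 = 0.309.
Product: 0.276 × 0.309 = 0.085.

0.085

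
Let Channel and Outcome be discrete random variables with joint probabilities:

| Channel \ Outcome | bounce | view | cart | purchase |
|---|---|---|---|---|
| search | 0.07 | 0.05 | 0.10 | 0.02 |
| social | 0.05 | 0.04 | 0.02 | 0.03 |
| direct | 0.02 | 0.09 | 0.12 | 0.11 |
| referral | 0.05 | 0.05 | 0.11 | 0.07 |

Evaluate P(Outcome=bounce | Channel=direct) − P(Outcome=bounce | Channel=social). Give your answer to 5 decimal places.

P(Channel=direct) = 0.02 + 0.09 + 0.12 + 0.11 = 0.34; P(Outcome=bounce | Channel=direct) = 0.02/0.34 = 0.058824.
P(Channel=social) = 0.05 + 0.04 + 0.02 + 0.03 = 0.14; P(Outcome=bounce | Channel=social) = 0.05/0.14 = 0.357143.
Difference = -0.29832.

-0.29832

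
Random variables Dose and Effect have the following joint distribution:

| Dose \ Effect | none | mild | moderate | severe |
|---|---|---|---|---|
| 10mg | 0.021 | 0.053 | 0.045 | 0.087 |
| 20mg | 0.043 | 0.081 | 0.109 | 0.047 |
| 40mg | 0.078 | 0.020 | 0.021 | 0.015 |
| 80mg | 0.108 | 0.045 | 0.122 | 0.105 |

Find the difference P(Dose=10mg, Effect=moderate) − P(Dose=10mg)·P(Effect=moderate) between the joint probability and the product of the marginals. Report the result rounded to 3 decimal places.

P(Dose=10mg) = 0.021 + 0.053 + 0.045 + 0.087 = 0.206.
P(Effect=moderate) = 0.045 + 0.109 + 0.021 + 0.122 = 0.297.
P(Dose=10mg, Effect=moderate) − P(Dose=10mg)P(Effect=moderate) = 0.045 − 0.206×0.297 = -0.016.

-0.016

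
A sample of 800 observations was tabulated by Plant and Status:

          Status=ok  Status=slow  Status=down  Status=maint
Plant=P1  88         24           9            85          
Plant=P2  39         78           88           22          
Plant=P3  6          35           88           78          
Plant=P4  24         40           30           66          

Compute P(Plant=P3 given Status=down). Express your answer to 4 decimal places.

Total with Status=down: 9 + 88 + 88 + 30 = 215.
P(Plant=P3 | Status=down) = 88/215 = 0.4093.

0.4093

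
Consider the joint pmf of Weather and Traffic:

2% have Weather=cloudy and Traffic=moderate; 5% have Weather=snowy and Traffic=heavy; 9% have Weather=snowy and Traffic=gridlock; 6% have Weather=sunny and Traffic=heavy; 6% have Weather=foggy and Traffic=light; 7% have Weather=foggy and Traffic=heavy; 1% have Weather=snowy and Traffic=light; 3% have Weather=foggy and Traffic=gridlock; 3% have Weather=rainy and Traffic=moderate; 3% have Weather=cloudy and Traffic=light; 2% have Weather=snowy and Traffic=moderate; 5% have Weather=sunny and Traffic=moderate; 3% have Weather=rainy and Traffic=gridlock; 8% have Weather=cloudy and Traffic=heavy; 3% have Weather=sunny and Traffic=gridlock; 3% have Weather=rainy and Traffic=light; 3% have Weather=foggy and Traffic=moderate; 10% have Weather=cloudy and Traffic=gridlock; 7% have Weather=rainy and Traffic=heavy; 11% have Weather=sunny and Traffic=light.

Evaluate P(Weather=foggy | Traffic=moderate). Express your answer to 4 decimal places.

P(Traffic=moderate) = 0.05 + 0.02 + 0.03 + 0.02 + 0.03 = 0.15.
P(Weather=foggy | Traffic=moderate) = 0.03/0.15 = 0.2000.

0.2000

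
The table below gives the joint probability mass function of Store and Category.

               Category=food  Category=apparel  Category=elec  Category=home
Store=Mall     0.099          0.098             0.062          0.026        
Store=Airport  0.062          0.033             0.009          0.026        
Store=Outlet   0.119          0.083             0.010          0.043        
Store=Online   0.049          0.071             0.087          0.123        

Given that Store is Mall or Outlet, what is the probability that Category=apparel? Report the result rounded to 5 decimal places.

0.33519

P(Store=Mall) = 0.099 + 0.098 + 0.062 + 0.026 = 0.285.
P(Store=Outlet) = 0.119 + 0.083 + 0.010 + 0.043 = 0.255.
P(Store ∈ {Mall, Outlet}) = 0.285 + 0.255 = 0.540; P(Category=apparel, Store ∈ {Mall, Outlet}) = 0.098 + 0.083 = 0.181.
P(Category=apparel | Store ∈ {Mall, Outlet}) = 0.181/0.540 = 0.33519.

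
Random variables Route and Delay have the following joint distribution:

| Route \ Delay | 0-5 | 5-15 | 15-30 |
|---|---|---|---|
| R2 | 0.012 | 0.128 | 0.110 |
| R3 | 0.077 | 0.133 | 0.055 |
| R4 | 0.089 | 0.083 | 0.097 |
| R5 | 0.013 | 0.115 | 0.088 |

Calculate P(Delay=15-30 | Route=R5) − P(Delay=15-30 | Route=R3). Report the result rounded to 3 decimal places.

0.200

P(Route=R5) = 0.013 + 0.115 + 0.088 = 0.216; P(Delay=15-30 | Route=R5) = 0.088/0.216 = 0.4074.
P(Route=R3) = 0.077 + 0.133 + 0.055 = 0.265; P(Delay=15-30 | Route=R3) = 0.055/0.265 = 0.2075.
Difference = 0.200.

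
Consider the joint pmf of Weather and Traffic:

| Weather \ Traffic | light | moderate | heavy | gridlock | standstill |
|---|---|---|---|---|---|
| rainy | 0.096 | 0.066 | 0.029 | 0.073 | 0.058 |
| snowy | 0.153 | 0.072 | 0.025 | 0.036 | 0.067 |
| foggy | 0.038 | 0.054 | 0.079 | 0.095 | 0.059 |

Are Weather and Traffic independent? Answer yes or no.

no

P(Weather=foggy) = 0.325 and P(Traffic=light) = 0.287, so their product is 0.09328, but P(Weather=foggy, Traffic=light) = 0.038. Since these differ, Weather and Traffic are not independent.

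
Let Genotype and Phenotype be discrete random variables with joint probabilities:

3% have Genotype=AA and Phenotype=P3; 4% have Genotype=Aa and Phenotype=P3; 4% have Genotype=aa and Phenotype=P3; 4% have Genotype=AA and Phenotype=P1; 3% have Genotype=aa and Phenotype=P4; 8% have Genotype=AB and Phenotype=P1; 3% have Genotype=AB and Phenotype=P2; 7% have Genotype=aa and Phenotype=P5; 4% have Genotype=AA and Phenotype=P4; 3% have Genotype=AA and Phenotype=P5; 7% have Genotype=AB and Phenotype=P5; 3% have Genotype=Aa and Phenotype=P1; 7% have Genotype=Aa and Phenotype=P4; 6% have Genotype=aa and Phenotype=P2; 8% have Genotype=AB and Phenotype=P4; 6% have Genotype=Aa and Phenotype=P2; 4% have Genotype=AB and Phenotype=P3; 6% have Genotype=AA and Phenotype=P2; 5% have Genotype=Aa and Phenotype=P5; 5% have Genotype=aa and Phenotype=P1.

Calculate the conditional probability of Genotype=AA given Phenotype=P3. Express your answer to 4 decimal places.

P(Phenotype=P3) = 0.03 + 0.04 + 0.04 + 0.04 = 0.15.
P(Genotype=AA | Phenotype=P3) = 0.03/0.15 = 0.2000.

0.2000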